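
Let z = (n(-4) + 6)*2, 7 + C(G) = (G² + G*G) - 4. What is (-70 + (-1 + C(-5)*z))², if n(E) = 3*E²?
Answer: 17147881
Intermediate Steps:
C(G) = -11 + 2*G² (C(G) = -7 + ((G² + G*G) - 4) = -7 + ((G² + G²) - 4) = -7 + (2*G² - 4) = -7 + (-4 + 2*G²) = -11 + 2*G²)
z = 108 (z = (3*(-4)² + 6)*2 = (3*16 + 6)*2 = (48 + 6)*2 = 54*2 = 108)
(-70 + (-1 + C(-5)*z))² = (-70 + (-1 + (-11 + 2*(-5)²)*108))² = (-70 + (-1 + (-11 + 2*25)*108))² = (-70 + (-1 + (-11 + 50)*108))² = (-70 + (-1 + 39*108))² = (-70 + (-1 + 4212))² = (-70 + 4211)² = 4141² = 17147881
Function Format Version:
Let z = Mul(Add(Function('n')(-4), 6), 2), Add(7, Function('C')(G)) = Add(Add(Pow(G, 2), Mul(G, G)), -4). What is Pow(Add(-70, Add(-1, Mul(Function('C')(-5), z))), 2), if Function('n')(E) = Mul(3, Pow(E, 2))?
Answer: 17147881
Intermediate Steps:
Function('C')(G) = Add(-11, Mul(2, Pow(G, 2))) (Function('C')(G) = Add(-7, Add(Add(Pow(G, 2), Mul(G, G)), -4)) = Add(-7, Add(Add(Pow(G, 2), Pow(G, 2)), -4)) = Add(-7, Add(Mul(2, Pow(G, 2)), -4)) = Add(-7, Add(-4, Mul(2, Pow(G, 2)))) = Add(-11, Mul(2, Pow(G, 2))))
z = 108 (z = Mul(Add(Mul(3, Pow(-4, 2)), 6), 2) = Mul(Add(Mul(3, 16), 6), 2) = Mul(Add(48, 6), 2) = Mul(54, 2) = 108)
Pow(Add(-70, Add(-1, Mul(Function('C')(-5), z))), 2) = Pow(Add(-70, Add(-1, Mul(Add(-11, Mul(2, Pow(-5, 2))), 108))), 2) = Pow(Add(-70, Add(-1, Mul(Add(-11, Mul(2, 25)), 108))), 2) = Pow(Add(-70, Add(-1, Mul(Add(-11, 50), 108))), 2) = Pow(Add(-70, Add(-1, Mul(39, 108))), 2) = Pow(Add(-70, Add(-1, 4212)), 2) = Pow(Add(-70, 4211), 2) = Pow(4141, 2) = 17147881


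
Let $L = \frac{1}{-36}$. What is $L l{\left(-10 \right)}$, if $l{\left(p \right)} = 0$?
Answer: $0$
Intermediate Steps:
$L = - \frac{1}{36} \approx -0.027778$
$L l{\left(-10 \right)} = \left(- \frac{1}{36}\right) 0 = 0$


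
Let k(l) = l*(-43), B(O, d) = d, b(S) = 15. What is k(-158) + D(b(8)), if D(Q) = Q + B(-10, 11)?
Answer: 6820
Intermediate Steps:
k(l) = -43*l
D(Q) = 11 + Q (D(Q) = Q + 11 = 11 + Q)
k(-158) + D(b(8)) = -43*(-158) + (11 + 15) = 6794 + 26 = 6820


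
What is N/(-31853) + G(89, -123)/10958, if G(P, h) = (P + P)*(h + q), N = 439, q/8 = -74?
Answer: -2029370936/174522587 ≈ -11.628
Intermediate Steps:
q = -592 (q = 8*(-74) = -592)
G(P, h) = 2*P*(-592 + h) (G(P, h) = (P + P)*(h - 592) = (2*P)*(-592 + h) = 2*P*(-592 + h))
N/(-31853) + G(89, -123)/10958 = 439/(-31853) + (2*89*(-592 - 123))/10958 = 439*(-1/31853) + (2*89*(-715))*(1/10958) = -439/31853 - 127270*1/10958 = -439/31853 - 63635/5479 = -2029370936/174522587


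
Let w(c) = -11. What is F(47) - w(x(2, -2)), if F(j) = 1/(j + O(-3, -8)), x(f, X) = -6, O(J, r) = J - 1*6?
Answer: 419/38 ≈ 11.026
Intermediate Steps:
O(J, r) = -6 + J (O(J, r) = J - 6 = -6 + J)
F(j) = 1/(-9 + j) (F(j) = 1/(j + (-6 - 3)) = 1/(j - 9) = 1/(-9 + j))
F(47) - w(x(2, -2)) = 1/(-9 + 47) - 1*(-11) = 1/38 + 11 = 419/38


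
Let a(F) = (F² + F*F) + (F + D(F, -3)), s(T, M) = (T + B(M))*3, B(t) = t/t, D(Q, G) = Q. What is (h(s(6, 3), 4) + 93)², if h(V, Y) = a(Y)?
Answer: 17689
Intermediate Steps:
B(t) = 1
s(T, M) = 3 + 3*T (s(T, M) = (T + 1)*3 = (1 + T)*3 = 3 + 3*T)
a(F) = 2*F + 2*F² (a(F) = (F² + F*F) + (F + F) = (F² + F²) + 2*F = 2*F² + 2*F = 2*F + 2*F²)
h(V, Y) = 2*Y*(1 + Y)
(h(s(6, 3), 4) + 93)² = (2*4*(1 + 4) + 93)² = (2*4*5 + 93)² = (40 + 93)² = 133² = 17689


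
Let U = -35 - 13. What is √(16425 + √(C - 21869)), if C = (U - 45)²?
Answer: √(16425 + 2*I*√3305) ≈ 128.16 + 0.4486*I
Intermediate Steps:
U = -48
C = 8649 (C = (-48 - 45)² = (-93)² = 8649)
√(16425 + √(C - 21869)) = √(16425 + √(8649 - 21869)) = √(16425 + √(-13220)) = √(16425 + 2*I*√3305)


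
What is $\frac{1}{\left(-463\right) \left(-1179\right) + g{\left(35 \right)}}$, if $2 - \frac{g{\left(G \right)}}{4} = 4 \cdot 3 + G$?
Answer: $\frac{1}{545697} \approx 1.8325 \cdot 10^{-6}$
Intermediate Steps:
$g{\left(G \right)} = -40 - 4 G$ ($g{\left(G \right)} = 8 - 4 \left(4 \cdot 3 + G\right) = 8 - 4 \left(12 + G\right) = 8 - \left(48 + 4 G\right) = -40 - 4 G$)
$\frac{1}{\left(-463\right) \left(-1179\right) + g{\left(35 \right)}} = \frac{1}{\left(-463\right) \left(-1179\right) - 180} = \frac{1}{545877 - 180} = \frac{1}{545697}$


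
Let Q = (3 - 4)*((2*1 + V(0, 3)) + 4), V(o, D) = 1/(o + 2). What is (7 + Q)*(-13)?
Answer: -13/2 ≈ -6.5000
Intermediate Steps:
V(o, D) = 1/(2 + o)
Q = -13/2 (Q = (3 - 4)*((2*1 + 1/(2 + 0)) + 4) = -((2 + 1/2) + 4) = -((2 + ½) + 4) = -(5/2 + 4) = -1*13/2 = -13/2 ≈ -6.5000)
(7 + Q)*(-13) = (7 - 13/2)*(-13) = (½)*(-13) = -13/2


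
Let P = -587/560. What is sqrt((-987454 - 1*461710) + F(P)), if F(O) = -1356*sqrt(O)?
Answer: sqrt(-1775225900 - 11865*I*sqrt(20545))/35 ≈ 0.57663 - 1203.8*I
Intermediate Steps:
P = -587/560 (P = -587*1/560 = -587/560 ≈ -1.0482)
sqrt((-987454 - 1*461710) + F(P)) = sqrt((-987454 - 1*461710) - 339*I*sqrt(20545)/35) = sqrt((-987454 - 461710) - 339*I*sqrt(20545)/35) = sqrt(-1449164 - 339*I*sqrt(20545)/35)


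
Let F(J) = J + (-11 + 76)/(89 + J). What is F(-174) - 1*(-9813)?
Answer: 163850/17 ≈ 9638.2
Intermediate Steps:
F(J) = J + 65/(89 + J)
F(-174) - 1*(-9813) = (65 + (-174)² + 89*(-174))/(89 - 174) - 1*(-9813) = (65 + 30276 - 15486)/(-85) + 9813 = -1/85*14855 + 9813 = -2971/17 + 9813 = 163850/17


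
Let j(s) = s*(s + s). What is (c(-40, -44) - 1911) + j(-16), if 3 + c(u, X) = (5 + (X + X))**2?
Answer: 5487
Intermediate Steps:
c(u, X) = -3 + (5 + 2*X)**2 (c(u, X) = -3 + (5 + (X + X))**2 = -3 + (5 + 2*X)**2)
j(s) = 2*s**2 (j(s) = s*(2*s) = 2*s**2)
(c(-40, -44) - 1911) + j(-16) = ((-3 + (5 + 2*(-44))**2) - 1911) + 2*(-16)**2 = ((-3 + (5 - 88)**2) - 1911) + 2*256 = ((-3 + (-83)**2) - 1911) + 512 = ((-3 + 6889) - 1911) + 512 = (6886 - 1911) + 512 = 4975 + 512 = 5487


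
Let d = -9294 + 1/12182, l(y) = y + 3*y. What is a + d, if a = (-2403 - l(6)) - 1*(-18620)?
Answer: 84043619/12182 ≈ 6899.0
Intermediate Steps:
l(y) = 4*y
d = -113219507/12182 (d = -9294 + 1/12182 = -113219507/12182 ≈ -9294.0)
a = 16193 (a = (-2403 - 4*6) - 1*(-18620) = (-2403 - 1*24) + 18620 = (-2403 - 24) + 18620 = -2427 + 18620 = 16193)
a + d = 16193 - 113219507/12182 = 84043619/12182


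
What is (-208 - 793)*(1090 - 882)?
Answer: -208208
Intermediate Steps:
(-208 - 793)*(1090 - 882) = -1001*208 = -208208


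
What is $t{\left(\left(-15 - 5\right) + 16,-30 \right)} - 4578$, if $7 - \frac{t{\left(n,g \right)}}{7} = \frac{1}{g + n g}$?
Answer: $- \frac{407617}{90} \approx -4529.1$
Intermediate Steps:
$t{\left(n,g \right)} = 49 - \frac{7}{g + g n}$ ($t{\left(n,g \right)} = 49 - \frac{7}{g + n g} = 49 - \frac{7}{g + g n}$)
$t{\left(\left(-15 - 5\right) + 16,-30 \right)} - 4578 = \frac{7 \left(-1 + 7 \left(-30\right) + 7 \left(-30\right) \left(\left(-15 - 5\right) + 16\right)\right)}{\left(-30\right) \left(1 + \left(\left(-15 - 5\right) + 16\right)\right)} - 4578 = 7 \left(- \frac{1}{30}\right) \frac{1}{1 + \left(-20 + 16\right)} \left(-1 - 210 + 7 \left(-30\right) \left(-20 + 16\right)\right) - 4578 = 7 \left(- \frac{1}{30}\right) \frac{1}{1 - 4} \left(-1 - 210 + 7 \left(-30\right) \left(-4\right)\right) - 4578 = 7 \left(- \frac{1}{30}\right) \frac{1}{-3} \left(-1 - 210 + 840\right) - 4578 = 7 \left(- \frac{1}{30}\right) \left(- \frac{1}{3}\right) 629 - 4578 = \frac{4403}{90} - 4578 = - \frac{407617}{90}$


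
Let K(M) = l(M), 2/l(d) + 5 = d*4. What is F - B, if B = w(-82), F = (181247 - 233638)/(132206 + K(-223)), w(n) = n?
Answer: 9677285233/118588780 ≈ 81.604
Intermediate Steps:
l(d) = 2/(-5 + 4*d) (l(d) = 2/(-5 + d*4) = 2/(-5 + 4*d))
K(M) = 2/(-5 + 4*M)
F = -46994727/118588780 (F = (181247 - 233638)/(132206 + 2/(-5 + 4*(-223))) = -52391/(132206 + 2/(-5 - 892)) = -52391/(132206 + 2/(-897)) = -52391/(132206 + 2*(-1/897)) = -52391/(132206 - 2/897) = -52391/118588780/897 = -52391*897/118588780 = -46994727/118588780 ≈ -0.39628)
B = -82
F - B = -46994727/118588780 - 1*(-82) = -46994727/118588780 + 82 = 9677285233/118588780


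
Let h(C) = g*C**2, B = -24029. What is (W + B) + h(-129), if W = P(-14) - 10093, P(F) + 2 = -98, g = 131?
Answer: 2145749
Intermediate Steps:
P(F) = -100 (P(F) = -2 - 98 = -100)
W = -10193 (W = -100 - 10093 = -10193)
h(C) = 131*C**2
(W + B) + h(-129) = (-10193 - 24029) + 131*(-129)**2 = -34222 + 131*16641 = -34222 + 2179971 = 2145749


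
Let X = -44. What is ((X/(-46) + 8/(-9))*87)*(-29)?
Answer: -11774/69 ≈ -170.64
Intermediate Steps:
((X/(-46) + 8/(-9))*87)*(-29) = ((-44/(-46) + 8/(-9))*87)*(-29) = ((-44*(-1/46) + 8*(-⅑))*87)*(-29) = ((22/23 - 8/9)*87)*(-29) = ((14/207)*87)*(-29) = (406/69)*(-29) = -11774/69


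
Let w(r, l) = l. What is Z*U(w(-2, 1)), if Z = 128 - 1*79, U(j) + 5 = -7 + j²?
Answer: -539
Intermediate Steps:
U(j) = -12 + j² (U(j) = -5 + (-7 + j²) = -12 + j²)
Z = 49 (Z = 128 - 79 = 49)
Z*U(w(-2, 1)) = 49*(-12 + 1²) = 49*(-12 + 1) = 49*(-11) = -539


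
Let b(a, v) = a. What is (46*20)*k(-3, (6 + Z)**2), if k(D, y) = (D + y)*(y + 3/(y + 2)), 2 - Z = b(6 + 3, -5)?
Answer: -3680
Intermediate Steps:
Z = -7 (Z = 2 - (6 + 3) = 2 - 1*9 = 2 - 9 = -7)
k(D, y) = (D + y)*(y + 3/(2 + y))
(46*20)*k(-3, (6 + Z)**2) = (46*20)*((((6 - 7)**2)**3 + 2*((6 - 7)**2)**2 + 3*(-3) + 3*(6 - 7)**2 - 3*(6 - 7)**4 + 2*(-3)*(6 - 7)**2)/(2 + (6 - 7)**2)) = 920*((((-1)**2)**3 + 2*((-1)**2)**2 - 9 + 3*(-1)**2 - 3*((-1)**2)**2 + 2*(-3)*(-1)**2)/(2 + (-1)**2)) = 920*((1**3 + 2*1**2 - 9 + 3*1 - 3*1**2 + 2*(-3)*1)/(2 + 1)) = 920*((1 + 2*1 - 9 + 3 - 3*1 - 6)/3) = 920*((1 + 2 - 9 + 3 - 3 - 6)/3) = 920*((1/3)*(-12)) = 920*(-4) = -3680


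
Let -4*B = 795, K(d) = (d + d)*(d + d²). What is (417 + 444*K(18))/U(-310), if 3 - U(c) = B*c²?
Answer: 1822315/6366626 ≈ 0.28623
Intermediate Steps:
K(d) = 2*d*(d + d²) (K(d) = (2*d)*(d + d²) = 2*d*(d + d²))
B = -795/4 (B = -¼*795 = -795/4 ≈ -198.75)
U(c) = 3 + 795*c²/4 (U(c) = 3 - (-795)*c²/4 = 3 + 795*c²/4)
(417 + 444*K(18))/U(-310) = (417 + 444*(2*18²*(1 + 18)))/(3 + (795/4)*(-310)²) = (417 + 444*(2*324*19))/(3 + (795/4)*96100) = (417 + 444*12312)/(3 + 19099875) = (417 + 5466528)/19099878 = 5466945*(1/19099878) = 1822315/6366626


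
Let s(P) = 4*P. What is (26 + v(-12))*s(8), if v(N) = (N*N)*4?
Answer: 19264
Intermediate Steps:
v(N) = 4*N**2 (v(N) = N**2*4 = 4*N**2)
(26 + v(-12))*s(8) = (26 + 4*(-12)**2)*(4*8) = (26 + 4*144)*32 = (26 + 576)*32 = 602*32 = 19264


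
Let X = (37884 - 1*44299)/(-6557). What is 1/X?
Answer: 6557/6415 ≈ 1.0221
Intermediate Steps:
X = 6415/6557 (X = (37884 - 44299)*(-1/6557) = -6415*(-1/6557) = 6415/6557 ≈ 0.97834)
1/X = 1/(6415/6557) = 6557/6415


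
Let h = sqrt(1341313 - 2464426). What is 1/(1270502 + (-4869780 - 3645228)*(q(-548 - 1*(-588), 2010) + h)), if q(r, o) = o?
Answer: I/(2*(-8556947789*I + 4257504*sqrt(1123113))) ≈ -4.572e-11 + 2.4108e-11*I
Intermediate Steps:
h = I*sqrt(1123113) (h = sqrt(-1123113) = I*sqrt(1123113) ≈ 1059.8*I)
1/(1270502 + (-4869780 - 3645228)*(q(-548 - 1*(-588), 2010) + h)) = 1/(1270502 + (-4869780 - 3645228)*(2010 + I*sqrt(1123113))) = 1/(1270502 - 8515008*(2010 + I*sqrt(1123113))) = 1/(1270502 + (-17115166080 - 8515008*I*sqrt(1123113))) = 1/(-17113895578 - 8515008*I*sqrt(1123113))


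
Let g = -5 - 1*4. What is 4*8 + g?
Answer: 23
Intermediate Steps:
g = -9 (g = -5 - 4 = -9)
4*8 + g = 4*8 - 9 = 32 - 9 = 23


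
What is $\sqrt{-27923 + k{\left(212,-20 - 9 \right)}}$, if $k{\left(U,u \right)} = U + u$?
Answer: $2 i \sqrt{6935} \approx 166.55 i$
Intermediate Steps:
$\sqrt{-27923 + k{\left(212,-20 - 9 \right)}} = \sqrt{-27923 + \left(212 - 29\right)} = \sqrt{-27923 + 183} = \sqrt{-27740} = 2 i \sqrt{6935}$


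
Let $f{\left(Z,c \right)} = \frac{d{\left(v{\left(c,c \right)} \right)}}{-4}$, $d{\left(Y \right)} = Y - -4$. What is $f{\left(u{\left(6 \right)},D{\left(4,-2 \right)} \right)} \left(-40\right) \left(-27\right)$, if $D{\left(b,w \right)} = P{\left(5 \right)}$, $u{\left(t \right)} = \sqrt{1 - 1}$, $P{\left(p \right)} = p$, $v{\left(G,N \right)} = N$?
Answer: $-2430$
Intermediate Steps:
$u{\left(t \right)} = 0$ ($u{\left(t \right)} = \sqrt{0} = 0$)
$d{\left(Y \right)} = 4 + Y$ ($d{\left(Y \right)} = Y + 4 = 4 + Y$)
$D{\left(b,w \right)} = 5$
$f{\left(Z,c \right)} = -1 - \frac{c}{4}$ ($f{\left(Z,c \right)} = \frac{4 + c}{-4} = \left(4 + c\right) \left(- \frac{1}{4}\right) = -1 - \frac{c}{4}$)
$f{\left(u{\left(6 \right)},D{\left(4,-2 \right)} \right)} \left(-40\right) \left(-27\right) = \left(-1 - \frac{5}{4}\right) \left(-40\right) \left(-27\right) = \left(- \frac{9}{4}\right) \left(-40\right) \left(-27\right) = 90 \left(-27\right) = -2430$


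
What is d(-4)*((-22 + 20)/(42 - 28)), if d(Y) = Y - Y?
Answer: 0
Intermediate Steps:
d(Y) = 0
d(-4)*((-22 + 20)/(42 - 28)) = 0*((-22 + 20)/(42 - 28)) = 0*(-2/14) = 0*(-2*1/14) = 0*(-⅐) = 0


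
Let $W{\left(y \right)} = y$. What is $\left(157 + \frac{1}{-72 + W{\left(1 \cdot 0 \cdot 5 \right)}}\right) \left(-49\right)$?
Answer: $- \frac{553847}{72} \approx -7692.3$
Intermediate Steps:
$\left(157 + \frac{1}{-72 + W{\left(1 \cdot 0 \cdot 5 \right)}}\right) \left(-49\right) = \left(157 + \frac{1}{-72 + 1 \cdot 0 \cdot 5}\right) \left(-49\right) = \left(157 + \frac{1}{-72 + 0 \cdot 5}\right) \left(-49\right) = \left(157 + \frac{1}{-72 + 0}\right) \left(-49\right) = \left(157 + \frac{1}{-72}\right) \left(-49\right) = \left(157 - \frac{1}{72}\right) \left(-49\right) = \frac{11303}{72} \left(-49\right) = - \frac{553847}{72}$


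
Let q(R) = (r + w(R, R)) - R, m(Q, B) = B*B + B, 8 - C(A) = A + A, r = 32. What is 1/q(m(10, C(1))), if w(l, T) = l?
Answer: 1/32 ≈ 0.031250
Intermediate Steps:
C(A) = 8 - 2*A (C(A) = 8 - (A + A) = 8 - 2*A)
m(Q, B) = B + B² (m(Q, B) = B² + B = B + B²)
q(R) = 32 (q(R) = (32 + R) - R = 32)
1/q(m(10, C(1))) = 1/32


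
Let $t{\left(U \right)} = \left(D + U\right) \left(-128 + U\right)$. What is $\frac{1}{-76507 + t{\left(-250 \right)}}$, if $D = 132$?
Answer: $- \frac{1}{31903} \approx -3.1345 \cdot 10^{-5}$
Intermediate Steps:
$t{\left(U \right)} = \left(-128 + U\right) \left(132 + U\right)$ ($t{\left(U \right)} = \left(132 + U\right) \left(-128 + U\right) = \left(-128 + U\right) \left(132 + U\right)$)
$\frac{1}{-76507 + t{\left(-250 \right)}} = \frac{1}{-76507 + \left(-16896 + \left(-250\right)^{2} + 4 \left(-250\right)\right)} = \frac{1}{-76507 - -44604} = \frac{1}{-76507 + 44604} = \frac{1}{-31903} = - \frac{1}{31903}$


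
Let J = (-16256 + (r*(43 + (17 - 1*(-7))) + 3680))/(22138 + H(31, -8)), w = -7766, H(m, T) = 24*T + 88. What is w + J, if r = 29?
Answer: -171126677/22034 ≈ -7766.5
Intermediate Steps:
H(m, T) = 88 + 24*T
J = -10633/22034 (J = (-16256 + (29*(43 + (17 - 1*(-7))) + 3680))/(22138 + (88 + 24*(-8))) = (-16256 + (29*(43 + (17 + 7)) + 3680))/(22138 + (88 - 192)) = (-16256 + (29*(43 + 24) + 3680))/(22138 - 104) = (-16256 + (29*67 + 3680))/22034 = (-16256 + (1943 + 3680))*(1/22034) = (-16256 + 5623)*(1/22034) = -10633*1/22034 = -10633/22034 ≈ -0.48257)
w + J = -7766 - 10633/22034 = -171126677/22034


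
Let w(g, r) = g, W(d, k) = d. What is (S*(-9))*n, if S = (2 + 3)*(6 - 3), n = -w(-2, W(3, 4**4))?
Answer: -270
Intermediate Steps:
n = 2 (n = -1*(-2) = 2)
S = 15 (S = 5*3 = 15)
(S*(-9))*n = (15*(-9))*2 = -135*2 = -270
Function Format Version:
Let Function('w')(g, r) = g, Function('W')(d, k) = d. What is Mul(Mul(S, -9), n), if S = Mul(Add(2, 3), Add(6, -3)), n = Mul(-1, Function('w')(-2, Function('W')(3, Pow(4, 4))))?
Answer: -270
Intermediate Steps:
n = 2 (n = Mul(-1, -2) = 2)
S = 15 (S = Mul(5, 3) = 15)
Mul(Mul(S, -9), n) = Mul(Mul(15, -9), 2) = Mul(-135, 2) = -270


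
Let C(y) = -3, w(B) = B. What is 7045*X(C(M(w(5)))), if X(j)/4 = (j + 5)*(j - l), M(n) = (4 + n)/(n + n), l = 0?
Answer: -169080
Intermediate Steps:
M(n) = (4 + n)/(2*n) (M(n) = (4 + n)/((2*n)) = (4 + n)*(1/(2*n)) = (4 + n)/(2*n))
X(j) = 4*j*(5 + j) (X(j) = 4*((j + 5)*(j - 1*0)) = 4*((5 + j)*(j + 0)) = 4*((5 + j)*j) = 4*(j*(5 + j)) = 4*j*(5 + j))
7045*X(C(M(w(5)))) = 7045*(4*(-3)*(5 - 3)) = 7045*(4*(-3)*2) = 7045*(-24) = -169080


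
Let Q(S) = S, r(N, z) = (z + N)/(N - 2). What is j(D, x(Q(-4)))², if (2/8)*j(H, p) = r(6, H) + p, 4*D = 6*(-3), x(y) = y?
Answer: 841/4 ≈ 210.25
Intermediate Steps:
r(N, z) = (N + z)/(-2 + N)
D = -9/2 (D = (6*(-3))/4 = (¼)*(-18) = -9/2 ≈ -4.5000)
j(H, p) = 6 + H + 4*p (j(H, p) = 4*((6 + H)/(-2 + 6) + p) = 4*((6 + H)/4 + p) = 4*((3/2 + H/4) + p) = 4*(3/2 + p + H/4) = 6 + H + 4*p)
j(D, x(Q(-4)))² = (6 - 9/2 + 4*(-4))² = (6 - 9/2 - 16)² = (-29/2)² = 841/4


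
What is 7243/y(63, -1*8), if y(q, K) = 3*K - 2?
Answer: -7243/26 ≈ -278.58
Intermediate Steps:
y(q, K) = -2 + 3*K
7243/y(63, -1*8) = 7243/(-2 + 3*(-1*8)) = 7243/(-2 + 3*(-8)) = 7243/(-2 - 24) = 7243/(-26) = 7243*(-1/26) = -7243/26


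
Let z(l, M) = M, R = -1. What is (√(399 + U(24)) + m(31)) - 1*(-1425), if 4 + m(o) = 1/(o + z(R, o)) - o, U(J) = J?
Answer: 86181/62 + 3*√47 ≈ 1410.6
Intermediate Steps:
m(o) = -4 + 1/(2*o) - o (m(o) = -4 + (1/(o + o) - o) = -4 + (1/(2*o) - o) = -4 + 1/(2*o) - o)
(√(399 + U(24)) + m(31)) - 1*(-1425) = (√(399 + 24) + (-4 + (½)/31 - 1*31)) - 1*(-1425) = (√423 + (-4 + (½)*(1/31) - 31)) + 1425 = (3*√47 + (-4 + 1/62 - 31)) + 1425 = (3*√47 - 2169/62) + 1425 = (-2169/62 + 3*√47) + 1425 = 86181/62 + 3*√47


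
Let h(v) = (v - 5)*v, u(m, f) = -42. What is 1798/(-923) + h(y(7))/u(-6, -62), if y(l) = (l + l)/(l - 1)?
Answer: -44854/24921 ≈ -1.7998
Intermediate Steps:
y(l) = 2*l/(-1 + l) (y(l) = (2*l)/(-1 + l) = 2*l/(-1 + l))
h(v) = v*(-5 + v) (h(v) = (-5 + v)*v = v*(-5 + v))
1798/(-923) + h(y(7))/u(-6, -62) = 1798/(-923) + ((2*7/(-1 + 7))*(-5 + 2*7/(-1 + 7)))/(-42) = 1798*(-1/923) + ((2*7/6)*(-5 + 2*7/6))*(-1/42) = -1798/923 + ((2*7*(⅙))*(-5 + 2*7*(⅙)))*(-1/42) = -1798/923 + (7*(-5 + 7/3)/3)*(-1/42) = -1798/923 + ((7/3)*(-8/3))*(-1/42) = -1798/923 - 56/9*(-1/42) = -1798/923 + 4/27 = -44854/24921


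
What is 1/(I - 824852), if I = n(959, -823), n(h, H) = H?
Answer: -1/825675 ≈ -1.2111e-6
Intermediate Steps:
I = -823
1/(I - 824852) = 1/(-823 - 824852) = 1/(-825675) = -1/825675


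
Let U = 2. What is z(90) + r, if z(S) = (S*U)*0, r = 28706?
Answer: 28706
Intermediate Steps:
z(S) = 0 (z(S) = (S*2)*0 = (2*S)*0 = 0)
z(90) + r = 0 + 28706 = 28706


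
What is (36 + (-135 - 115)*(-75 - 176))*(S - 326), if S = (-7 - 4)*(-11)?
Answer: -12871130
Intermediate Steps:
S = 121 (S = -11*(-11) = 121)
(36 + (-135 - 115)*(-75 - 176))*(S - 326) = (36 + (-135 - 115)*(-75 - 176))*(121 - 326) = (36 - 250*(-251))*(-205) = (36 + 62750)*(-205) = 62786*(-205) = -12871130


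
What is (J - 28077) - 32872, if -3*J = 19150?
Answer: -201997/3 ≈ -67332.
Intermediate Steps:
J = -19150/3 (J = -1/3*19150 = -19150/3 ≈ -6383.3)
(J - 28077) - 32872 = (-19150/3 - 28077) - 32872 = -103381/3 - 32872 = -201997/3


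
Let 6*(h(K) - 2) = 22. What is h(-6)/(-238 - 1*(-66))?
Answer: -17/516 ≈ -0.032946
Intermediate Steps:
h(K) = 17/3 (h(K) = 2 + (1/6)*22 = 2 + 11/3 = 17/3)
h(-6)/(-238 - 1*(-66)) = 17/(3*(-238 - 1*(-66))) = 17/(3*(-238 + 66)) = (17/3)/(-172) = (17/3)*(-1/172) = -17/516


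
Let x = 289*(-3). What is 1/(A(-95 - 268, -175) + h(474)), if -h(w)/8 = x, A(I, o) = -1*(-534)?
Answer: 1/7470 ≈ 0.00013387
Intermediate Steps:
A(I, o) = 534
x = -867
h(w) = 6936 (h(w) = -8*(-867) = 6936)
1/(A(-95 - 268, -175) + h(474)) = 1/(534 + 6936) = 1/7470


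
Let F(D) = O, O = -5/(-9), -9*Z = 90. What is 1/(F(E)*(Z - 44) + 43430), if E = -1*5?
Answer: 1/43400 ≈ 2.3041e-5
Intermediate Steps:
E = -5
Z = -10 (Z = -⅑*90 = -10)
O = 5/9 (O = -5*(-⅑) = 5/9 ≈ 0.55556)
F(D) = 5/9
1/(F(E)*(Z - 44) + 43430) = 1/(5*(-10 - 44)/9 + 43430) = 1/((5/9)*(-54) + 43430) = 1/(-30 + 43430) = 1/43400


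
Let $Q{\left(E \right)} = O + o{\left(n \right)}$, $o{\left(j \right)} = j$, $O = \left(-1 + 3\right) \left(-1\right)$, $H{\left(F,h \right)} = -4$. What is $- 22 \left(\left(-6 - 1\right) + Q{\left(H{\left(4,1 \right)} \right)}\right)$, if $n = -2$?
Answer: $242$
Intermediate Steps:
$O = -2$ ($O = 2 \left(-1\right) = -2$)
$Q{\left(E \right)} = -4$ ($Q{\left(E \right)} = -2 - 2 = -4$)
$- 22 \left(\left(-6 - 1\right) + Q{\left(H{\left(4,1 \right)} \right)}\right) = - 22 \left(\left(-6 - 1\right) - 4\right) = - 22 \left(-7 - 4\right) = \left(-22\right) \left(-11\right) = 242$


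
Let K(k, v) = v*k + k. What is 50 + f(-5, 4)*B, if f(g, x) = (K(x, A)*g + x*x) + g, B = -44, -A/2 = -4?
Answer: 7486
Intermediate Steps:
A = 8 (A = -2*(-4) = 8)
K(k, v) = k + k*v (K(k, v) = k*v + k = k + k*v)
f(g, x) = g + x**2 + 9*g*x (f(g, x) = ((x*(1 + 8))*g + x*x) + g = ((x*9)*g + x**2) + g = ((9*x)*g + x**2) + g = (9*g*x + x**2) + g = (x**2 + 9*g*x) + g = g + x**2 + 9*g*x)
50 + f(-5, 4)*B = 50 + (-5 + 4**2 + 9*(-5)*4)*(-44) = 50 + (-5 + 16 - 180)*(-44) = 50 - 169*(-44) = 50 + 7436 = 7486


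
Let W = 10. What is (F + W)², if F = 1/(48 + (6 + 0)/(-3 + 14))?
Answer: 28633201/285156 ≈ 100.41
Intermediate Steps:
F = 11/534 (F = 1/(48 + 6/11) = 1/(534/11) = 11/534 ≈ 0.020599)
(F + W)² = (11/534 + 10)² = (5351/534)² = 28633201/285156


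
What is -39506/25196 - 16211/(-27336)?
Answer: -167870915/172189464 ≈ -0.97492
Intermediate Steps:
-39506/25196 - 16211/(-27336) = -39506*1/25196 - 16211*(-1/27336) = -19753/12598 + 16211/27336 = -167870915/172189464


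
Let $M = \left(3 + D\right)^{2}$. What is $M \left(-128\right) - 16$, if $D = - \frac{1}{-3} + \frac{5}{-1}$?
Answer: $- \frac{3344}{9} \approx -371.56$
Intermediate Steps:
$D = - \frac{14}{3}$ ($D = \left(-1\right) \left(- \frac{1}{3}\right) + 5 \left(-1\right) = \frac{1}{3} - 5 = - \frac{14}{3} \approx -4.6667$)
$M = \frac{25}{9}$ ($M = \left(3 - \frac{14}{3}\right)^{2} = \left(- \frac{5}{3}\right)^{2} = \frac{25}{9} \approx 2.7778$)
$M \left(-128\right) - 16 = \frac{25}{9} \left(-128\right) - 16 = - \frac{3200}{9} - 16 = - \frac{3344}{9}$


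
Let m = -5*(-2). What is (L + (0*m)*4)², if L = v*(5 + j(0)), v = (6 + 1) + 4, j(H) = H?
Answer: 3025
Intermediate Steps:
v = 11 (v = 7 + 4 = 11)
m = 10
L = 55 (L = 11*(5 + 0) = 11*5 = 55)
(L + (0*m)*4)² = (55 + (0*10)*4)² = (55 + 0*4)² = (55 + 0)² = 55² = 3025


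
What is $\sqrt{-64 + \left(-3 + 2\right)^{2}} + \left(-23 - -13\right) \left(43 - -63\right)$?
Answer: $-1060 + 3 i \sqrt{7} \approx -1060.0 + 7.9373 i$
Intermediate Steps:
$\sqrt{-64 + \left(-3 + 2\right)^{2}} + \left(-23 - -13\right) \left(43 - -63\right) = \sqrt{-64 + \left(-1\right)^{2}} + \left(-23 + 13\right) \left(43 + 63\right) = \sqrt{-64 + 1} - 1060 = \sqrt{-63} - 1060 = 3 i \sqrt{7} - 1060 = -1060 + 3 i \sqrt{7}$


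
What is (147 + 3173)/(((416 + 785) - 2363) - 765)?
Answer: -3320/1927 ≈ -1.7229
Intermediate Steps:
(147 + 3173)/(((416 + 785) - 2363) - 765) = 3320/((1201 - 2363) - 765) = 3320/(-1162 - 765) = 3320/(-1927) = 3320*(-1/1927) = -3320/1927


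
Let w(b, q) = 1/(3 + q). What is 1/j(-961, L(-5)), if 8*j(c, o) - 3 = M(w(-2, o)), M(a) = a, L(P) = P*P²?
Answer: 976/365 ≈ 2.6740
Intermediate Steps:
L(P) = P³
j(c, o) = 3/8 + 1/(8*(3 + o))
1/j(-961, L(-5)) = 1/((10 + 3*(-5)³)/(8*(3 + (-5)³))) = 1/((10 + 3*(-125))/(8*(3 - 125))) = 1/((⅛)*(10 - 375)/(-122)) = 1/((⅛)*(-1/122)*(-365)) = 1/(365/976) = 976/365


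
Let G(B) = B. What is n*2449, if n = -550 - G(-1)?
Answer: -1344501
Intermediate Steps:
n = -549 (n = -550 - 1*(-1) = -550 + 1 = -549)
n*2449 = -549*2449 = -1344501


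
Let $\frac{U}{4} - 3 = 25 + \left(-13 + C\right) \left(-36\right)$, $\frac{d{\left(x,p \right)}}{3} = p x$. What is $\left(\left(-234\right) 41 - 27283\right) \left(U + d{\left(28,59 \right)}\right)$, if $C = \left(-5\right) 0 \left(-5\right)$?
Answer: $-255926380$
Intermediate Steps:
$d{\left(x,p \right)} = 3 p x$
$C = 0$ ($C = 0 \left(-5\right) = 0$)
$U = 1984$ ($U = 12 + 4 \left(25 + \left(-13 + 0\right) \left(-36\right)\right) = 12 + 4 \left(25 - -468\right) = 12 + 4 \left(25 + 468\right) = 12 + 4 \cdot 493 = 12 + 1972 = 1984$)
$\left(\left(-234\right) 41 - 27283\right) \left(U + d{\left(28,59 \right)}\right) = \left(\left(-234\right) 41 - 27283\right) \left(1984 + 3 \cdot 59 \cdot 28\right) = \left(-9594 - 27283\right) \left(1984 + 4956\right) = \left(-36877\right) 6940 = -255926380$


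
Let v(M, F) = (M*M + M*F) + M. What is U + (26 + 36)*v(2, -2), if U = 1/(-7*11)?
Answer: 9547/77 ≈ 123.99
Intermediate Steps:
U = -1/77 (U = 1/(-77) = -1/77 ≈ -0.012987)
v(M, F) = M + M**2 + F*M (v(M, F) = (M**2 + F*M) + M = M + M**2 + F*M)
U + (26 + 36)*v(2, -2) = -1/77 + (26 + 36)*(2*(1 - 2 + 2)) = -1/77 + 62*(2*1) = -1/77 + 62*2 = -1/77 + 124 = 9547/77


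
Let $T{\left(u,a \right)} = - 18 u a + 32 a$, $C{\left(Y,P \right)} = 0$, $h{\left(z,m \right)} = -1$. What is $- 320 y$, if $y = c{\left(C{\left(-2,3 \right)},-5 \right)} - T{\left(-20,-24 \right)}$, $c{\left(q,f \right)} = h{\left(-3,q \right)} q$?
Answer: $-3010560$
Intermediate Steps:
$c{\left(q,f \right)} = - q$
$T{\left(u,a \right)} = 32 a - 18 a u$ ($T{\left(u,a \right)} = - 18 a u + 32 a = 32 a - 18 a u$)
$y = 9408$ ($y = \left(-1\right) 0 - 2 \left(-24\right) \left(16 - -180\right) = 0 - 2 \left(-24\right) \left(16 + 180\right) = 0 - 2 \left(-24\right) 196 = 0 - -9408 = 0 + 9408 = 9408$)
$- 320 y = \left(-320\right) 9408 = -3010560$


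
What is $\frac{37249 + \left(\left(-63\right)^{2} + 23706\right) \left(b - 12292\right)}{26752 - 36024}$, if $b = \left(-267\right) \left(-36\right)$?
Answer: $\frac{74131751}{9272} \approx 7995.2$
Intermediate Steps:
$b = 9612$
$\frac{37249 + \left(\left(-63\right)^{2} + 23706\right) \left(b - 12292\right)}{26752 - 36024} = \frac{37249 + \left(\left(-63\right)^{2} + 23706\right) \left(9612 - 12292\right)}{26752 - 36024} = \frac{37249 + \left(3969 + 23706\right) \left(-2680\right)}{-9272} = \left(37249 + 27675 \left(-2680\right)\right) \left(- \frac{1}{9272}\right) = \left(37249 - 74169000\right) \left(- \frac{1}{9272}\right) = \left(-74131751\right) \left(- \frac{1}{9272}\right) = \frac{74131751}{9272}$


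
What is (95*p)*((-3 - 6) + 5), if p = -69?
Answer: 26220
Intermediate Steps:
(95*p)*((-3 - 6) + 5) = (95*(-69))*((-3 - 6) + 5) = -6555*(-9 + 5) = -6555*(-4) = 26220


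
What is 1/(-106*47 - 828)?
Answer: -1/5810 ≈ -0.00017212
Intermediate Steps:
1/(-106*47 - 828) = 1/(-4982 - 828) = 1/(-5810) = -1/5810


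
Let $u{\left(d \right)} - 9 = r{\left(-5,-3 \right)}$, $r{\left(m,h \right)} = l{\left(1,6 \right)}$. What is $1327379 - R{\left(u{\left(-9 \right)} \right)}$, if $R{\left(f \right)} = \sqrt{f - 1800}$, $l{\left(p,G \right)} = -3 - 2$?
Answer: $1327379 - 2 i \sqrt{449} \approx 1.3274 \cdot 10^{6} - 42.379 i$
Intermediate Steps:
$l{\left(p,G \right)} = -5$
$r{\left(m,h \right)} = -5$
$u{\left(d \right)} = 4$ ($u{\left(d \right)} = 9 - 5 = 4$)
$R{\left(f \right)} = \sqrt{-1800 + f}$
$1327379 - R{\left(u{\left(-9 \right)} \right)} = 1327379 - \sqrt{-1800 + 4} = 1327379 - \sqrt{-1796} = 1327379 - 2 i \sqrt{449}$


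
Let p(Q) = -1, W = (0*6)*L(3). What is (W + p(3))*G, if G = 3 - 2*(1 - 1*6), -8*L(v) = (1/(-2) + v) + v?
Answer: -13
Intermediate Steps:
L(v) = 1/16 - v/4 (L(v) = -((1/(-2) + v) + v)/8 = -((-1/2 + v) + v)/8 = -(-1/2 + 2*v)/8 = 1/16 - v/4)
W = 0 (W = (0*6)*(1/16 - 1/4*3) = 0*(1/16 - 3/4) = 0*(-11/16) = 0)
G = 13 (G = 3 - 2*(1 - 6) = 3 - 2*(-5) = 3 + 10 = 13)
(W + p(3))*G = (0 - 1)*13 = -1*13 = -13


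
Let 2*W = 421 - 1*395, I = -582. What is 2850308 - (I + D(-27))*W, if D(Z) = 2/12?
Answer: 17147231/6 ≈ 2.8579e+6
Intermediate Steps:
D(Z) = ⅙ (D(Z) = 2*(1/12) = ⅙)
W = 13 (W = (421 - 1*395)/2 = (421 - 395)/2 = (½)*26 = 13)
2850308 - (I + D(-27))*W = 2850308 - (-582 + ⅙)*13 = 2850308 - (-3491)*13/6 = 2850308 - 1*(-45383/6) = 2850308 + 45383/6 = 17147231/6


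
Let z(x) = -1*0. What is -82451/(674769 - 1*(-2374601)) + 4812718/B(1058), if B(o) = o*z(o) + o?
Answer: 7337835327251/1613116730 ≈ 4548.9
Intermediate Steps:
z(x) = 0
B(o) = o (B(o) = o*0 + o = 0 + o = o)
-82451/(674769 - 1*(-2374601)) + 4812718/B(1058) = -82451/(674769 - 1*(-2374601)) + 4812718/1058 = -82451/(674769 + 2374601) + 4812718*(1/1058) = -82451/3049370 + 2406359/529 = 7337835327251/1613116730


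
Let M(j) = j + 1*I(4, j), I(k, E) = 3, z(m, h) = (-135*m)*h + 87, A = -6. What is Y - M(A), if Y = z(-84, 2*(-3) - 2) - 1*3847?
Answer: -94477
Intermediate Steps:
z(m, h) = 87 - 135*h*m (z(m, h) = -135*h*m + 87 = 87 - 135*h*m)
M(j) = 3 + j (M(j) = j + 1*3 = j + 3 = 3 + j)
Y = -94480 (Y = (87 - 135*(2*(-3) - 2)*(-84)) - 1*3847 = (87 - 135*(-6 - 2)*(-84)) - 3847 = (87 - 135*(-8)*(-84)) - 3847 = (87 - 90720) - 3847 = -90633 - 3847 = -94480)
Y - M(A) = -94480 - (3 - 6) = -94480 - 1*(-3) = -94480 + 3 = -94477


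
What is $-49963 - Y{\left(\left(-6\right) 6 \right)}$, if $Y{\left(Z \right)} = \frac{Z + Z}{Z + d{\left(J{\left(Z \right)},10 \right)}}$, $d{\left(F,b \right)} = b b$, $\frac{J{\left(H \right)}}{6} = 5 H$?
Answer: $- \frac{399695}{8} \approx -49962.0$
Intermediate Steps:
$J{\left(H \right)} = 30 H$ ($J{\left(H \right)} = 6 \cdot 5 H = 30 H$)
$d{\left(F,b \right)} = b^{2}$
$Y{\left(Z \right)} = \frac{2 Z}{100 + Z}$ ($Y{\left(Z \right)} = \frac{Z + Z}{Z + 10^{2}} = \frac{2 Z}{Z + 100} = \frac{2 Z}{100 + Z}$)
$-49963 - Y{\left(\left(-6\right) 6 \right)} = -49963 - \frac{2 \left(\left(-6\right) 6\right)}{100 - 36} = -49963 - 2 \left(-36\right) \frac{1}{100 - 36} = -49963 - 2 \left(-36\right) \frac{1}{64} = -49963 - - \frac{9}{8} = -49963 + \frac{9}{8} = - \frac{399695}{8}$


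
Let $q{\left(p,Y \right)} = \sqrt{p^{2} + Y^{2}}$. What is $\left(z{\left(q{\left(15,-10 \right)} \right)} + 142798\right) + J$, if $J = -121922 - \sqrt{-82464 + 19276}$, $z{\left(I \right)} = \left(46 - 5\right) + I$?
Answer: $20917 + 5 \sqrt{13} - 2 i \sqrt{15797} \approx 20935.0 - 251.37 i$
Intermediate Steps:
$q{\left(p,Y \right)} = \sqrt{Y^{2} + p^{2}}$
$z{\left(I \right)} = 41 + I$
$J = -121922 - 2 i \sqrt{15797}$ ($J = -121922 - \sqrt{-63188} = -121922 - 2 i \sqrt{15797} \approx -1.2192 \cdot 10^{5} - 251.37 i$)
$\left(z{\left(q{\left(15,-10 \right)} \right)} + 142798\right) + J = \left(\left(41 + \sqrt{\left(-10\right)^{2} + 15^{2}}\right) + 142798\right) - \left(121922 + 2 i \sqrt{15797}\right) = \left(\left(41 + \sqrt{100 + 225}\right) + 142798\right) - \left(121922 + 2 i \sqrt{15797}\right) = \left(\left(41 + \sqrt{325}\right) + 142798\right) - \left(121922 + 2 i \sqrt{15797}\right) = \left(\left(41 + 5 \sqrt{13}\right) + 142798\right) - \left(121922 + 2 i \sqrt{15797}\right) = \left(142839 + 5 \sqrt{13}\right) - \left(121922 + 2 i \sqrt{15797}\right) = 20917 + 5 \sqrt{13} - 2 i \sqrt{15797}$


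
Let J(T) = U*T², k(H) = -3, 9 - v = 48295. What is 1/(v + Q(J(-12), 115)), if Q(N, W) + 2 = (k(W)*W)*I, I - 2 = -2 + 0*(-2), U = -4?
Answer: -1/48288 ≈ -2.0709e-5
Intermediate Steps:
v = -48286 (v = 9 - 1*48295 = 9 - 48295 = -48286)
J(T) = -4*T²
I = 0 (I = 2 + (-2 + 0*(-2)) = 2 + (-2 + 0) = 2 - 2 = 0)
Q(N, W) = -2 (Q(N, W) = -2 - 3*W*0 = -2 + 0 = -2)
1/(v + Q(J(-12), 115)) = 1/(-48286 - 2) = 1/(-48288) = -1/48288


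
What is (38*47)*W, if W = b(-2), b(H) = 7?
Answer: 12502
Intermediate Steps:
W = 7
(38*47)*W = (38*47)*7 = 1786*7 = 12502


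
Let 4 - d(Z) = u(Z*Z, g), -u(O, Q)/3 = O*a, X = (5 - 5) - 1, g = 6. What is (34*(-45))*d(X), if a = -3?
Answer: 7650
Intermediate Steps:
X = -1 (X = 0 - 1 = -1)
u(O, Q) = 9*O (u(O, Q) = -3*O*(-3) = -(-9)*O = 9*O)
d(Z) = 4 - 9*Z² (d(Z) = 4 - 9*Z*Z = 4 - 9*Z²)
(34*(-45))*d(X) = (34*(-45))*(4 - 9*(-1)²) = -1530*(4 - 9*1) = -1530*(4 - 9) = -1530*(-5) = 7650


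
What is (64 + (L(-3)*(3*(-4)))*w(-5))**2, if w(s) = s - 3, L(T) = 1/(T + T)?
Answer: 2304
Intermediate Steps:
L(T) = 1/(2*T)
w(s) = -3 + s
(64 + (L(-3)*(3*(-4)))*w(-5))**2 = (64 + (((1/2)/(-3))*(3*(-4)))*(-3 - 5))**2 = (64 + (((1/2)*(-1/3))*(-12))*(-8))**2 = (64 - 1/6*(-12)*(-8))**2 = (64 + 2*(-8))**2 = (64 - 16)**2 = 48**2 = 2304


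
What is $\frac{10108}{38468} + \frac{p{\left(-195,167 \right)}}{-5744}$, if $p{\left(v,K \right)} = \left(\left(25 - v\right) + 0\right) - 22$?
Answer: $\frac{6305461}{27620024} \approx 0.22829$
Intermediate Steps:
$p{\left(v,K \right)} = 3 - v$ ($p{\left(v,K \right)} = \left(25 - v\right) - 22 = 3 - v$)
$\frac{10108}{38468} + \frac{p{\left(-195,167 \right)}}{-5744} = \frac{10108}{38468} + \frac{3 - -195}{-5744} = 10108 \cdot \frac{1}{38468} + \left(3 + 195\right) \left(- \frac{1}{5744}\right) = \frac{2527}{9617} + 198 \left(- \frac{1}{5744}\right) = \frac{2527}{9617} - \frac{99}{2872} = \frac{6305461}{27620024}$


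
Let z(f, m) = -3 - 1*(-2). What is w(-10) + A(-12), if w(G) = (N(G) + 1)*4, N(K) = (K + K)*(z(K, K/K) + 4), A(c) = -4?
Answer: -240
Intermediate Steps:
z(f, m) = -1 (z(f, m) = -3 + 2 = -1)
N(K) = 6*K (N(K) = (K + K)*(-1 + 4) = (2*K)*3 = 6*K)
w(G) = 4 + 24*G (w(G) = (6*G + 1)*4 = (1 + 6*G)*4 = 4 + 24*G)
w(-10) + A(-12) = (4 + 24*(-10)) - 4 = (4 - 240) - 4 = -236 - 4 = -240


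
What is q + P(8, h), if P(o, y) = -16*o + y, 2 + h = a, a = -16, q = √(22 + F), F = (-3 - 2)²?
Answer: -146 + √47 ≈ -139.14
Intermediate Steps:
F = 25 (F = (-5)² = 25)
q = √47 (q = √(22 + 25) = √47 ≈ 6.8557)
h = -18 (h = -2 - 16 = -18)
P(o, y) = y - 16*o
q + P(8, h) = √47 + (-18 - 16*8) = √47 + (-18 - 128) = √47 - 146 = -146 + √47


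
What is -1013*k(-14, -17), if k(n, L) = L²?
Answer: -292757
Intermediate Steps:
-1013*k(-14, -17) = -1013*(-17)² = -1013*289 = -292757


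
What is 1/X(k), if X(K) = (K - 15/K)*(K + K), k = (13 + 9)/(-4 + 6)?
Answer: 1/212 ≈ 0.0047170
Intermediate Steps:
k = 11 (k = 22/2 = 22*(½) = 11)
X(K) = 2*K*(K - 15/K) (X(K) = (K - 15/K)*(2*K) = 2*K*(K - 15/K))
1/X(k) = 1/(-30 + 2*11²) = 1/(-30 + 2*121) = 1/(-30 + 242) = 1/212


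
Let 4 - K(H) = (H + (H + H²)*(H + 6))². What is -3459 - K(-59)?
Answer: 32915027162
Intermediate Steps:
K(H) = 4 - (H + (6 + H)*(H + H²))² (K(H) = 4 - (H + (H + H²)*(H + 6))² = 4 - (H + (H + H²)*(6 + H))² = 4 - (H + (6 + H)*(H + H²))²)
-3459 - K(-59) = -3459 - (4 - 1*(-59)²*(7 + (-59)² + 7*(-59))²) = -3459 - (4 - 1*3481*(7 + 3481 - 413)²) = -3459 - (4 - 1*3481*3075²) = -3459 - (4 - 1*3481*9455625) = -3459 - (4 - 32915030625) = -3459 - 1*(-32915030621) = -3459 + 32915030621 = 32915027162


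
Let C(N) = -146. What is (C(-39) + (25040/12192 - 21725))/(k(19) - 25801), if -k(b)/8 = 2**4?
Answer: 16664137/19757898 ≈ 0.84342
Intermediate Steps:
k(b) = -128 (k(b) = -8*2**4 = -8*16 = -128)
(C(-39) + (25040/12192 - 21725))/(k(19) - 25801) = (-146 + (25040/12192 - 21725))/(-128 - 25801) = (-146 + (25040*(1/12192) - 21725))/(-25929) = (-146 + (1565/762 - 21725))*(-1/25929) = (-146 - 16552885/762)*(-1/25929) = -16664137/762*(-1/25929) = 16664137/19757898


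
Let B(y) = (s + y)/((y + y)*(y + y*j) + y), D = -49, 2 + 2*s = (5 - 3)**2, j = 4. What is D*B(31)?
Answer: -1568/9641 ≈ -0.16264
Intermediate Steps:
s = 1 (s = -1 + (5 - 3)**2/2 = -1 + (1/2)*2**2 = -1 + (1/2)*4 = -1 + 2 = 1)
B(y) = (1 + y)/(y + 10*y**2) (B(y) = (1 + y)/((y + y)*(y + y*4) + y) = (1 + y)/((2*y)*(y + 4*y) + y) = (1 + y)/((2*y)*(5*y) + y) = (1 + y)/(10*y**2 + y) = (1 + y)/(y + 10*y**2))
D*B(31) = -49*(1 + 31)/(31*(1 + 10*31)) = -49*32/(31*(1 + 310)) = -49*32/(31*311) = -49*32/9641 = -1568/9641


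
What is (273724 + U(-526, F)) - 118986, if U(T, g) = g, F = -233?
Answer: 154505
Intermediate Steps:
(273724 + U(-526, F)) - 118986 = (273724 - 233) - 118986 = 273491 - 118986 = 154505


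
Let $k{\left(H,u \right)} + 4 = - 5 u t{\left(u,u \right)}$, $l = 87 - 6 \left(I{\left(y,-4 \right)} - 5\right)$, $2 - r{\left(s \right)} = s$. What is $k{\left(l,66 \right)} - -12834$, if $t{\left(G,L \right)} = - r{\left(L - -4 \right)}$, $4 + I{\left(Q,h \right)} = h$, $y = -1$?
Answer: $-9610$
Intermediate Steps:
$I{\left(Q,h \right)} = -4 + h$
$r{\left(s \right)} = 2 - s$
$l = 165$ ($l = 87 - 6 \left(\left(-4 - 4\right) - 5\right) = 87 - 6 \left(-8 - 5\right) = 87 - 6 \left(-13\right) = 87 - -78 = 87 + 78 = 165$)
$t{\left(G,L \right)} = 2 + L$ ($t{\left(G,L \right)} = - (2 - \left(L - -4\right)) = - (2 - \left(L + 4\right)) = - (2 - \left(4 + L\right)) = - (-2 - L) = 2 + L$)
$k{\left(H,u \right)} = -4 - 5 u \left(2 + u\right)$ ($k{\left(H,u \right)} = -4 + - 5 u \left(2 + u\right) = -4 - 5 u \left(2 + u\right)$)
$k{\left(l,66 \right)} - -12834 = \left(-4 - 330 \left(2 + 66\right)\right) - -12834 = \left(-4 - 330 \cdot 68\right) + 12834 = \left(-4 - 22440\right) + 12834 = -22444 + 12834 = -9610$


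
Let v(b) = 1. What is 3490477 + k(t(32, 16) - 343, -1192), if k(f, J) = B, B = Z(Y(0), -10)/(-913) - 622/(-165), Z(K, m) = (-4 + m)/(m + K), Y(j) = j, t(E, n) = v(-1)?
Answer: 9560426824/2739 ≈ 3.4905e+6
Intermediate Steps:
t(E, n) = 1
Z(K, m) = (-4 + m)/(K + m)
B = 10321/2739 (B = ((-4 - 10)/(0 - 10))/(-913) - 622/(-165) = (-14/(-10))*(-1/913) - 622*(-1/165) = -⅒*(-14)*(-1/913) + 622/165 = (7/5)*(-1/913) + 622/165 = -7/4565 + 622/165 = 10321/2739 ≈ 3.7682)
k(f, J) = 10321/2739
3490477 + k(t(32, 16) - 343, -1192) = 3490477 + 10321/2739 = 9560426824/2739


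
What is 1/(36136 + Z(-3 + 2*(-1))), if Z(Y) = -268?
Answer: 1/35868 ≈ 2.7880e-5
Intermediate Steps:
1/(36136 + Z(-3 + 2*(-1))) = 1/(36136 - 268) = 1/35868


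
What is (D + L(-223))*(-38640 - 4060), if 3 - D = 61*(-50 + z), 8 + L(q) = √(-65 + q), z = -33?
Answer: -215976600 - 512400*I*√2 ≈ -2.1598e+8 - 7.2464e+5*I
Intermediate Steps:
L(q) = -8 + √(-65 + q)
D = 5066 (D = 3 - 61*(-50 - 33) = 3 - 61*(-83) = 3 - 1*(-5063) = 3 + 5063 = 5066)
(D + L(-223))*(-38640 - 4060) = (5066 + (-8 + √(-65 - 223)))*(-38640 - 4060) = (5066 + (-8 + √(-288)))*(-42700) = (5066 + (-8 + 12*I*√2))*(-42700) = (5058 + 12*I*√2)*(-42700) = -215976600 - 512400*I*√2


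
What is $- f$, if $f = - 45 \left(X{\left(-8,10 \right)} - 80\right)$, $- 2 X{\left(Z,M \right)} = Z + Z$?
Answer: $-3240$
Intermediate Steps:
$X{\left(Z,M \right)} = - Z$ ($X{\left(Z,M \right)} = - \frac{Z + Z}{2} = - \frac{2 Z}{2} = - Z$)
$f = 3240$ ($f = - 45 \left(\left(-1\right) \left(-8\right) - 80\right) = - 45 \left(8 - 80\right) = \left(-45\right) \left(-72\right) = 3240$)
$- f = \left(-1\right) 3240 = -3240$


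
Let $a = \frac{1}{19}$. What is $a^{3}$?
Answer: $\frac{1}{6859} \approx 0.00014579$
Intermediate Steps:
$a = \frac{1}{19} \approx 0.052632$
$a^{3} = \left(\frac{1}{19}\right)^{3} = \frac{1}{6859}$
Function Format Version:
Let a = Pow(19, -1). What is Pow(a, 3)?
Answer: Rational(1, 6859) ≈ 0.00014579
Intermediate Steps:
a = Rational(1, 19) ≈ 0.052632
Pow(a, 3) = Pow(Rational(1, 19), 3) = Rational(1, 6859)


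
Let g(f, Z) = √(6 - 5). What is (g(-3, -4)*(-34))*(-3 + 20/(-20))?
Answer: 136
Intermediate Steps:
g(f, Z) = 1 (g(f, Z) = √1 = 1)
(g(-3, -4)*(-34))*(-3 + 20/(-20)) = (1*(-34))*(-3 + 20/(-20)) = -34*(-3 + 20*(-1/20)) = -34*(-3 - 1) = -34*(-4) = 136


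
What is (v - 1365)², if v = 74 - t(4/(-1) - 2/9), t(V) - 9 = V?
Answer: 136002244/81 ≈ 1.6790e+6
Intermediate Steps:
t(V) = 9 + V
v = 623/9 (v = 74 - (9 + (4/(-1) - 2/9)) = 74 - (9 + (4*(-1) - 2*⅑)) = 74 - (9 + (-4 - 2/9)) = 74 - (9 - 38/9) = 74 - 1*43/9 = 74 - 43/9 = 623/9 ≈ 69.222)
(v - 1365)² = (623/9 - 1365)² = (-11662/9)² = 136002244/81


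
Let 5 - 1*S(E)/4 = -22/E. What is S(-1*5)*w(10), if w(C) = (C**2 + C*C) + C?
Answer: 504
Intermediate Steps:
w(C) = C + 2*C**2 (w(C) = (C**2 + C**2) + C = 2*C**2 + C = C + 2*C**2)
S(E) = 20 + 88/E (S(E) = 20 - (-4)*22/E = 20 - (-88)/E = 20 + 88/E)
S(-1*5)*w(10) = (20 + 88/((-1*5)))*(10*(1 + 2*10)) = (20 + 88/(-5))*(10*(1 + 20)) = (20 + 88*(-1/5))*(10*21) = (20 - 88/5)*210 = (12/5)*210 = 504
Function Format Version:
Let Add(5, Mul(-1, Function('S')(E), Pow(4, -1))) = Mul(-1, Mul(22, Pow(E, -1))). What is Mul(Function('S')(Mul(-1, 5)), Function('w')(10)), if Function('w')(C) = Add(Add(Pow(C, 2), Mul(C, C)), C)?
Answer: 504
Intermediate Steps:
Function('w')(C) = Add(C, Mul(2, Pow(C, 2))) (Function('w')(C) = Add(Add(Pow(C, 2), Pow(C, 2)), C) = Add(Mul(2, Pow(C, 2)), C) = Add(C, Mul(2, Pow(C, 2))))
Function('S')(E) = Add(20, Mul(88, Pow(E, -1))) (Function('S')(E) = Add(20, Mul(-4, Mul(-1, Mul(22, Pow(E, -1))))) = Add(20, Mul(-4, Mul(-22, Pow(E, -1)))) = Add(20, Mul(88, Pow(E, -1))))
Mul(Function('S')(Mul(-1, 5)), Function('w')(10)) = Mul(Add(20, Mul(88, Pow(Mul(-1, 5), -1))), Mul(10, Add(1, Mul(2, 10)))) = Mul(Add(20, Mul(88, Pow(-5, -1))), Mul(10, Add(1, 20))) = Mul(Add(20, Mul(88, Rational(-1, 5))), Mul(10, 21)) = Mul(Add(20, Rational(-88, 5)), 210) = Mul(Rational(12, 5), 210) = 504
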